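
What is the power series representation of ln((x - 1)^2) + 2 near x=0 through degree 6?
-x^6/3 - 2·x^5/5 - x^4/2 - 2·x^3/3 - x^2 - 2·x + 2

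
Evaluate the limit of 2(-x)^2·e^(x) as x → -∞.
This is a 0·∞ indeterminate form at x → -∞.
Rewrite the product as 2(-x)^2 / e^(-x) (an ∞/∞ form) and apply L'Hôpital, or use the standard hierarchy e^(|x|) ≫ |(-x)^2| as x → -∞.
The indeterminate product → 0, so the limit = 0.

Final answer: 0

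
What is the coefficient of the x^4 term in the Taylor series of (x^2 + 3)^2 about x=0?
Expand to order 4: (x^2 + 3)^2 = x^4 + 6·x^2 + 9 + O(x^5).
The coefficient of x^4 is 1.

Final answer: 1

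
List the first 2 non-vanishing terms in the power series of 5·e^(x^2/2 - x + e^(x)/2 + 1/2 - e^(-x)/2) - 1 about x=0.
5·x^2·e^(1/2)/2 - 1 + 5·e^(1/2)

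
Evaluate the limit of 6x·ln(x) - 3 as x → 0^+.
The product is a 0·∞ indeterminate form at x → 0⁺.
Rewrite the product as 6·ln(x) / x^(-1) and apply L'Hôpital, or use the standard hierarchy x^(-1) ≫ |ln x| as x → 0⁺.
The indeterminate product → 0, so the limit = -3.

Final answer: -3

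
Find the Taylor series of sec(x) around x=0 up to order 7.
61·x^6/720 + 5·x^4/24 + x^2/2 + 1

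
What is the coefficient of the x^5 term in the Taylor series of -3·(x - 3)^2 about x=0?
Expand to order 5: -3·(x - 3)^2 = -3·x^2 + 18·x - 27 + O(x^6).
The coefficient of x^5 is 0.

Final answer: 0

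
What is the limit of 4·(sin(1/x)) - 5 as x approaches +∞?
Evaluate the dominant behaviour as x → +∞; each term tends to a finite value or vanishes.
Limit = -5.

Final answer: -5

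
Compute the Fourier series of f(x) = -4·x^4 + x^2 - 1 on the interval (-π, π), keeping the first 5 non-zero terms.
(-196 + 32·π^2)·cos(x) + (13 - 8·π^2)·cos(2·x) + (-76/27 + 32·π^2/9)·cos(3·x) + (1 - 2·π^2)·cos(4·x) - 4·π^4/5 - 1 + π^2/3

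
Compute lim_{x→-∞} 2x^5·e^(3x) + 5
The product is a 0·∞ indeterminate form at x → -∞.
Rewrite the product as 2x^5 / e^(-3x) (an ∞/∞ form) and apply L'Hôpital, or use the standard hierarchy e^(3|x|) ≫ |x^5| as x → -∞.
The indeterminate product → 0, so the limit = 5.

Final answer: 5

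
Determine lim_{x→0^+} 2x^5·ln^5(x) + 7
The product is a 0·∞ indeterminate form at x → 0⁺.
Rewrite the product as 2·ln^5(x) / x^(-5) and apply L'Hôpital, or use the standard hierarchy x^(-5) ≫ |ln x|^5 as x → 0⁺.
The indeterminate product → 0, so the limit = 7.

Final answer: 7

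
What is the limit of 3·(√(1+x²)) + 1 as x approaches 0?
Direct substitution at x = 0 gives 4.

Final answer: 4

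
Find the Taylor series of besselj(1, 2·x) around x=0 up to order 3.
-x^3/2 + x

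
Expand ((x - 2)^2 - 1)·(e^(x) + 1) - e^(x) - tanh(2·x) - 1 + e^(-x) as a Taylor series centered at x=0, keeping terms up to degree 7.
34831·x^7/5040 + x^6/80 - 511·x^5/120 - x^4/24 + 11·x^3/6 - x^2/2 - 9·x + 5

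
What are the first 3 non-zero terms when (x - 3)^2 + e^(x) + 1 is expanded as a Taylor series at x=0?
3·x^2/2 - 5·x + 11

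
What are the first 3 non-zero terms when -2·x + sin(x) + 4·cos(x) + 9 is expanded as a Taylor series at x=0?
-2·x^2 - x + 13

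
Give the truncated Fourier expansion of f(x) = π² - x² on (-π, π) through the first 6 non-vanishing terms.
4·cos(x) - cos(2·x) + 4·cos(3·x)/9 - cos(4·x)/4 + 4·cos(5·x)/25 + 2·π^2/3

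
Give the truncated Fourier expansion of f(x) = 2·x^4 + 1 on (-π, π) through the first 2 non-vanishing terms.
(96 - 16·π^2)·cos(x) + 1 + 2·π^4/5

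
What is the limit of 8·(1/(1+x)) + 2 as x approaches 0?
Direct substitution at x = 0 gives 10.

Final answer: 10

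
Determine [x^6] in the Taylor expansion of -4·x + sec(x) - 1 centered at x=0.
Expand to order 6: -4·x + sec(x) - 1 = 61·x^6/720 + 5·x^4/24 + x^2/2 - 4·x + O(x^7).
The coefficient of x^6 is 61/720.

Final answer: 61/720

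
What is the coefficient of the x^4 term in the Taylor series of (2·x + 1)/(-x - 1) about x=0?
Expand to order 4: (2·x + 1)/(-x - 1) = x^4 - x^3 + x^2 - x - 1 + O(x^5).
The coefficient of x^4 is 1.

Final answer: 1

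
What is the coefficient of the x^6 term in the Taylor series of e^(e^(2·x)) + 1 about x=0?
Expand to order 6: e^(e^(2·x)) + 1 = 812·e·x^6/45 + 208·e·x^5/15 + 10·e·x^4 + 20·e·x^3/3 + 4·e·x^2 + 2·e·x + 1 + e + O(x^7).
The coefficient of x^6 is 812·e/45.

Final answer: 812·e/45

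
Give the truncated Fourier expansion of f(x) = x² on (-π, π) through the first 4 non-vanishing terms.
-4·cos(x) + cos(2·x) - 4·cos(3·x)/9 + π^2/3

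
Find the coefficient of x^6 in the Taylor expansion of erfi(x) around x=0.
Expand to order 6: erfi(x) = x^5/(5·√(π)) + 2·x^3/(3·√(π)) + 2·x/√(π) + O(x^7).
The coefficient of x^6 is 0.

Final answer: 0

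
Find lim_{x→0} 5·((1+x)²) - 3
Direct substitution at x = 0 gives 2.

Final answer: 2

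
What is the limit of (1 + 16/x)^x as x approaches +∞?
As x → +∞: this is the defining limit (1 + 16/x)^x → e^16.
Limit = e^(16).

Final answer: e^(16)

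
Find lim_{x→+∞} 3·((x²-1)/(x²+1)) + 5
Evaluate the dominant behaviour as x → +∞; each term tends to a finite value or vanishes.
Limit = 8.

Final answer: 8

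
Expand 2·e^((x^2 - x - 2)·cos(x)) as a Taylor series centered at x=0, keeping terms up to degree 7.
677·x^7·e^(-2)/630 + 7·x^6·e^(-2)/40 - 11·x^5·e^(-2)/10 + 47·x^4·e^(-2)/12 - 10·x^3·e^(-2)/3 + 5·x^2·e^(-2) - 2·x·e^(-2) + 2·e^(-2)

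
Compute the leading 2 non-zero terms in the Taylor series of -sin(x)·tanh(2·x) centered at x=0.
3·x^4 - 2·x^2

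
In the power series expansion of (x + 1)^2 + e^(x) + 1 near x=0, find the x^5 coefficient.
Expand to order 5: (x + 1)^2 + e^(x) + 1 = x^5/120 + x^4/24 + x^3/6 + 3·x^2/2 + 3·x + 3 + O(x^6).
The coefficient of x^5 is 1/120.

Final answer: 1/120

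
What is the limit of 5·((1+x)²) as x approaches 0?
Direct substitution at x = 0 gives 5.

Final answer: 5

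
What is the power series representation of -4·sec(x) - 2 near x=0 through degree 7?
-61·x^6/180 - 5·x^4/6 - 2·x^2 - 6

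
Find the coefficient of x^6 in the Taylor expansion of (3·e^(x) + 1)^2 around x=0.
Expand to order 6: (3·e^(x) + 1)^2 = 97·x^6/120 + 49·x^5/20 + 25·x^4/4 + 13·x^3 + 21·x^2 + 24·x + 16 + O(x^7).
The coefficient of x^6 is 97/120.

Final answer: 97/120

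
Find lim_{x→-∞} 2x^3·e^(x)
This is a 0·∞ indeterminate form at x → -∞.
Rewrite the product as 2x^3 / e^(-x) (an ∞/∞ form) and apply L'Hôpital, or use the standard hierarchy e^(|x|) ≫ |x^3| as x → -∞.
The indeterminate product → 0, so the limit = 0.

Final answer: 0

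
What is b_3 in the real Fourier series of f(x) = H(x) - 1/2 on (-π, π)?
b_3 = (1/π) ∫_{-π}^{π} f(x)·sin(3x) dx.
Evaluate the integral (use parity and integration by parts as needed): b_3 = 2/(3·π).

Final answer: 2/(3·π)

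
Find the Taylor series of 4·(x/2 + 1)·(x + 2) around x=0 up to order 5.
2·x^2 + 8·x + 8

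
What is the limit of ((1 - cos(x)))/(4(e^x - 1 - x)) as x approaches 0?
Both numerator and denominator → 0 as x → 0; this is a 0/0 indeterminate form.
Expand each to leading order near x = 0: numerator ~ x^2/2, denominator ~ 2·x^2.
The limit of the ratio is 1/4.

Final answer: 1/4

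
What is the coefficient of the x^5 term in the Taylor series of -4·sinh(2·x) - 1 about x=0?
Expand to order 5: -4·sinh(2·x) - 1 = -16·x^5/15 - 16·x^3/3 - 8·x - 1 + O(x^6).
The coefficient of x^5 is -16/15.

Final answer: -16/15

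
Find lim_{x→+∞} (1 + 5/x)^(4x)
As x → +∞: write (1 + 5/x)^(4x) = ((1 + 5/x)^x)^4 → (e^5)^4 = e^20.
Limit = e^(20).

Final answer: e^(20)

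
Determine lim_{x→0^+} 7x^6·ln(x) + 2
The product is a 0·∞ indeterminate form at x → 0⁺.
Rewrite the product as 7·ln(x) / x^(-6) and apply L'Hôpital, or use the standard hierarchy x^(-6) ≫ |ln x| as x → 0⁺.
The indeterminate product → 0, so the limit = 2.

Final answer: 2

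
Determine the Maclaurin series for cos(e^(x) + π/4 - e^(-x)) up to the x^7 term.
-19·√(2)·x^7/720 + 2·√(2)·x^6/15 + 23·√(2)·x^5/120 + √(2)·x^3/2 - √(2)·x^2 - √(2)·x + √(2)/2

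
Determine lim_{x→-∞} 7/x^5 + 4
Evaluate the dominant behaviour as x → -∞; each term tends to a finite value or vanishes.
Limit = 4.

Final answer: 4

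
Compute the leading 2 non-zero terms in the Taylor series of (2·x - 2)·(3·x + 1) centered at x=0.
-4·x - 2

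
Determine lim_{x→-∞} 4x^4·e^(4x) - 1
The product is a 0·∞ indeterminate form at x → -∞.
Rewrite the product as 4x^4 / e^(-4x) (an ∞/∞ form) and apply L'Hôpital, or use the standard hierarchy e^(4|x|) ≫ |x^4| as x → -∞.
The indeterminate product → 0, so the limit = -1.

Final answer: -1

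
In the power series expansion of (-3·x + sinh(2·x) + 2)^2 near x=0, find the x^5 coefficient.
Expand to order 5: (-3·x + sinh(2·x) + 2)^2 = 16·x^5/15 - 8·x^4/3 + 16·x^3/3 + x^2 - 4·x + 4 + O(x^6).
The coefficient of x^5 is 16/15.

Final answer: 16/15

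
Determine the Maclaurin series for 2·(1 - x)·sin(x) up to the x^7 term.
-x^7/2520 - x^6/60 + x^5/60 + x^4/3 - x^3/3 - 2·x^2 + 2·x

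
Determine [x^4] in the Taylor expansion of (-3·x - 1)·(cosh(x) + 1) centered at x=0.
Expand to order 4: (-3·x - 1)·(cosh(x) + 1) = -x^4/24 - 3·x^3/2 - x^2/2 - 6·x - 2 + O(x^5).
The coefficient of x^4 is -1/24.

Final answer: -1/24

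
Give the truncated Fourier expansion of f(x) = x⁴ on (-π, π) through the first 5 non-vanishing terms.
(48 - 8·π^2)·cos(x) + (-3 + 2·π^2)·cos(2·x) + (16/27 - 8·π^2/9)·cos(3·x) + (-3/16 + π^2/2)·cos(4·x) + π^4/5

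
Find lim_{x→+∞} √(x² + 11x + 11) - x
This is an ∞ − ∞ indeterminate form.
Multiply and divide by the conjugate √(x²+11x + 11) + x; the x² terms cancel, leaving (11x + 11)/(√(x²+11x + 11)+x) → 11/2.
Limit = 11/2.

Final answer: 11/2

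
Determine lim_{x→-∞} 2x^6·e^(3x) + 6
The product is a 0·∞ indeterminate form at x → -∞.
Rewrite the product as 2x^6 / e^(-3x) (an ∞/∞ form) and apply L'Hôpital, or use the standard hierarchy e^(3|x|) ≫ |x^6| as x → -∞.
The indeterminate product → 0, so the limit = 6.

Final answer: 6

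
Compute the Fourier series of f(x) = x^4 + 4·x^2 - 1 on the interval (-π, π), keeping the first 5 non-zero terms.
(32 - 8·π^2)·cos(x) + (1 + 2·π^2)·cos(2·x) + (-8·π^2/9 - 32/27)·cos(3·x) + (13/16 + π^2/2)·cos(4·x) - 1 + 4·π^2/3 + π^4/5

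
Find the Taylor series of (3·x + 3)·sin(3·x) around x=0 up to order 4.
-27·x^4/2 - 27·x^3/2 + 9·x^2 + 9·x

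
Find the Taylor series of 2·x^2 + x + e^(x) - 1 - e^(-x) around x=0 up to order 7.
x^7/2520 + x^5/60 + x^3/3 + 2·x^2 + 3·x - 1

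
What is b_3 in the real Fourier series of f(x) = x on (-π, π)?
b_3 = (1/π) ∫_{-π}^{π} f(x)·sin(3x) dx.
Evaluate the integral (use parity and integration by parts as needed): b_3 = 2/3.

Final answer: 2/3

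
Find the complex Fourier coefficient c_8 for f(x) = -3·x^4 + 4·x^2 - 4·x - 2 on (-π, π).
Compute the real Fourier coefficients first: a_8 = 73/256 - 3·π^2/8, b_8 = 1.
Then c_8 = (a_8 − i·b_8)/2 = -3·π^2/16 + 73/512 - i/2.

Final answer: -3·π^2/16 + 73/512 - i/2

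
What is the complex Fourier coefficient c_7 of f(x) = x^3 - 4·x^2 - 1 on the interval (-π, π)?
Compute the real Fourier coefficients first: a_7 = 16/49, b_7 = -12/343 + 2·π^2/7.
Then c_7 = (a_7 − i·b_7)/2 = 8/49 - i·π^2/7 + 6·i/343.

Final answer: 8/49 - i·π^2/7 + 6·i/343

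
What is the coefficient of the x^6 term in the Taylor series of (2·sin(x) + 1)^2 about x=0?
Expand to order 6: (2·sin(x) + 1)^2 = 8·x^6/45 + x^5/30 - 4·x^4/3 - 2·x^3/3 + 4·x^2 + 4·x + 1 + O(x^7).
The coefficient of x^6 is 8/45.

Final answer: 8/45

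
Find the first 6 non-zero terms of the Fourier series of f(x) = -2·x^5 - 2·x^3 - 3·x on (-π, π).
(-462 - 4·π^4 + 76·π^2)·sin(x) + (-8·π^2 + 15 + 2·π^4)·sin(2·x) + (-4·π^4/3 - 250/81 + 44·π^2/27)·sin(3·x) + (-π^2/4 + 51/32 + π^4)·sin(4·x) + (-4·π^4/5 - 4·π^2/25 - 726/625)·sin(5·x) + (77/81 + 8·π^2/27 + 2·π^4/3)·sin(6·x)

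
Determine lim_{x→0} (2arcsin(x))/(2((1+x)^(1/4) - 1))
Both numerator and denominator → 0 as x → 0; this is a 0/0 indeterminate form.
Expand each to leading order near x = 0: numerator ~ 2·x, denominator ~ x/2.
The limit of the ratio is 4.

Final answer: 4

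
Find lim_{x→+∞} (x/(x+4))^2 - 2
As x → +∞: x/(x+4) = 1/(1 + 4/x) → 1, and the 2nd power of a limit-1 base also → 1; with the additive constant, 1 - 2 = -1.
Limit = -1.

Final answer: -1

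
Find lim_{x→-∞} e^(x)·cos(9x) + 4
Evaluate the dominant behaviour as x → -∞; each term tends to a finite value or vanishes.
Limit = 4.

Final answer: 4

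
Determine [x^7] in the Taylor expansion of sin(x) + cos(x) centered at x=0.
Expand to order 7: sin(x) + cos(x) = -x^7/5040 - x^6/720 + x^5/120 + x^4/24 - x^3/6 - x^2/2 + x + 1 + O(x^8).
The coefficient of x^7 is -1/5040.

Final answer: -1/5040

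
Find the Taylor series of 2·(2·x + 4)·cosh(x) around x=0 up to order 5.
x^5/6 + x^4/3 + 2·x^3 + 4·x^2 + 4·x + 8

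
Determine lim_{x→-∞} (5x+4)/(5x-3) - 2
Evaluate the dominant behaviour as x → -∞; each term tends to a finite value or vanishes.
Limit = -1.

Final answer: -1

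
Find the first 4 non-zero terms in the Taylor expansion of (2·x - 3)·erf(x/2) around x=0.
-x^4/(6·√(π)) + x^3/(4·√(π)) + 2·x^2/√(π) - 3·x/√(π)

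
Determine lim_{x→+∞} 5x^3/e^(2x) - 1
The quotient is an ∞/∞ indeterminate form as x → +∞.
The exponential denominator e^(2x) dominates the polynomial numerator (e^x ≫ x^3 as x → ∞), so the quotient → 0.
Adding the constant: 0 - 1 = -1. Limit = -1.

Final answer: -1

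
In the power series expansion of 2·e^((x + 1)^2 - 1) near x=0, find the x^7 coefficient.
Expand to order 7: 2·e^((x + 1)^2 - 1) = 814·x^7/315 + 173·x^6/45 + 26·x^5/5 + 19·x^4/3 + 20·x^3/3 + 6·x^2 + 4·x + 2 + O(x^8).
The coefficient of x^7 is 814/315.

Final answer: 814/315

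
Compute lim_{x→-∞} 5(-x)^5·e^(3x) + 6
The product is a 0·∞ indeterminate form at x → -∞.
Rewrite the product as 5(-x)^5 / e^(-3x) (an ∞/∞ form) and apply L'Hôpital, or use the standard hierarchy e^(3|x|) ≫ |(-x)^5| as x → -∞.
The indeterminate product → 0, so the limit = 6.

Final answer: 6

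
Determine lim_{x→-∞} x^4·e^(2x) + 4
The product is a 0·∞ indeterminate form at x → -∞.
Rewrite the product as x^4 / e^(-2x) (an ∞/∞ form) and apply L'Hôpital, or use the standard hierarchy e^(2|x|) ≫ |x^4| as x → -∞.
The indeterminate product → 0, so the limit = 4.

Final answer: 4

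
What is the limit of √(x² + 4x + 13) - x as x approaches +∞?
This is an ∞ − ∞ indeterminate form.
Multiply and divide by the conjugate √(x²+4x + 13) + x; the x² terms cancel, leaving (4x + 13)/(√(x²+4x + 13)+x) → 4/2 = 2.
Limit = 2.

Final answer: 2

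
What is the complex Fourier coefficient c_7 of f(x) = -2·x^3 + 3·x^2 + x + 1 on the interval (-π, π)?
Compute the real Fourier coefficients first: a_7 = -12/49, b_7 = 122/343 - 4·π^2/7.
Then c_7 = (a_7 − i·b_7)/2 = -6/49 - 61·i/343 + 2·i·π^2/7.

Final answer: -6/49 - 61·i/343 + 2·i·π^2/7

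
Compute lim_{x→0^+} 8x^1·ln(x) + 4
The product is a 0·∞ indeterminate form at x → 0⁺.
Rewrite the product as 8·ln(x) / x^(-1) and apply L'Hôpital, or use the standard hierarchy x^(-1) ≫ |ln x| as x → 0⁺.
The indeterminate product → 0, so the limit = 4.

Final answer: 4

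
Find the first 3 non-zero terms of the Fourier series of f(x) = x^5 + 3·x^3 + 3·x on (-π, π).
(-34·π^2 + 2·π^4 + 210)·sin(x) + (-π^4 - 6 + 2·π^2)·sin(2·x) + (134/81 + 14·π^2/27 + 2·π^4/3)·sin(3·x)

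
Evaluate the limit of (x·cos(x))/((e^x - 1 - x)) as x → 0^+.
Both numerator and denominator → 0 as x → 0^+; this is a 0/0 indeterminate form.
Expand each to leading order near x = 0: numerator ~ x, denominator ~ x^2/2.
The limit of the ratio is ∞.

Final answer: ∞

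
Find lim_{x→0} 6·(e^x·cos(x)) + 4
Direct substitution at x = 0 gives 10.

Final answer: 10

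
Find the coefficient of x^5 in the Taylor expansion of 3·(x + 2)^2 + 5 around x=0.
Expand to order 5: 3·(x + 2)^2 + 5 = 3·x^2 + 12·x + 17 + O(x^6).
The coefficient of x^5 is 0.

Final answer: 0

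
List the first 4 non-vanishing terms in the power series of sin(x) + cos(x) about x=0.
-x^3/6 - x^2/2 + x + 1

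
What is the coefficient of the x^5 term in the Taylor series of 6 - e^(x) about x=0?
Expand to order 5: 6 - e^(x) = -x^5/120 - x^4/24 - x^3/6 - x^2/2 - x + 5 + O(x^6).
The coefficient of x^5 is -1/120.

Final answer: -1/120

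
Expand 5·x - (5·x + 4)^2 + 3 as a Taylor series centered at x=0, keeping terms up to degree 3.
-25·x^2 - 35·x - 13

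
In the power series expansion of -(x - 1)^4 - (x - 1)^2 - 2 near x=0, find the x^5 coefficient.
Expand to order 5: -(x - 1)^4 - (x - 1)^2 - 2 = -x^4 + 4·x^3 - 7·x^2 + 6·x - 4 + O(x^6).
The coefficient of x^5 is 0.

Final answer: 0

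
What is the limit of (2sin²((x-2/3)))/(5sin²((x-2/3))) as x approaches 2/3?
Both numerator and denominator → 0 as x → 2/3; this is a 0/0 indeterminate form.
Expand each to leading order near x = 2/3: numerator ~ 2·(x - 2/3)^2, denominator ~ 5·(x - 2/3)^2.
The limit of the ratio is 2/5.

Final answer: 2/5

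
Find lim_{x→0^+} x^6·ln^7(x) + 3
The product is a 0·∞ indeterminate form at x → 0⁺.
Rewrite the product as ln^7(x) / x^(-6) and apply L'Hôpital, or use the standard hierarchy x^(-6) ≫ |ln x|^7 as x → 0⁺.
The indeterminate product → 0, so the limit = 3.

Final answer: 3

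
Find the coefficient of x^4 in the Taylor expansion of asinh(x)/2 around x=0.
Expand to order 4: asinh(x)/2 = -x^3/12 + x/2 + O(x^5).
The coefficient of x^4 is 0.

Final answer: 0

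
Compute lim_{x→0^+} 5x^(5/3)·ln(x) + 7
The product is a 0·∞ indeterminate form at x → 0⁺.
Rewrite the product as 5·ln(x) / x^(-5/3) and apply L'Hôpital, or use the standard hierarchy x^(-5/3) ≫ |ln x| as x → 0⁺.
The indeterminate product → 0, so the limit = 7.

Final answer: 7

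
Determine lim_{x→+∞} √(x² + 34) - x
This is an ∞ − ∞ indeterminate form.
Multiply and divide by the conjugate √(x²+34) + x; the x² terms cancel, leaving 34/(√(x²+34)+x) → 0.
Limit = 0.

Final answer: 0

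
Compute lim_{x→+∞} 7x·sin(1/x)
As x → +∞: let u = 1/x → 0⁺; then 7·x·sin(1/x) = 7·1·sin(u)/u → 7·1·1 = 7.
Limit = 7.

Final answer: 7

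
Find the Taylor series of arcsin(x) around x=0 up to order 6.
3·x^5/40 + x^3/6 + x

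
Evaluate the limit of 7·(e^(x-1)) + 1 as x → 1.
Direct substitution at x = 1 gives 8.

Final answer: 8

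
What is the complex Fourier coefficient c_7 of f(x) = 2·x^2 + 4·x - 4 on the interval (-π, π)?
Compute the real Fourier coefficients first: a_7 = -8/49, b_7 = 8/7.
Then c_7 = (a_7 − i·b_7)/2 = -4/49 - 4·i/7.

Final answer: -4/49 - 4·i/7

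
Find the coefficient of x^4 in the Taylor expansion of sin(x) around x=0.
Expand to order 4: sin(x) = -x^3/6 + x + O(x^5).
The coefficient of x^4 is 0.

Final answer: 0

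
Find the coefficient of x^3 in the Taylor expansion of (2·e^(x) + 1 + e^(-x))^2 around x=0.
Expand to order 3: (2·e^(x) + 1 + e^(-x))^2 = 13·x^3/3 + 13·x^2 + 8·x + 16 + O(x^4).
The coefficient of x^3 is 13/3.

Final answer: 13/3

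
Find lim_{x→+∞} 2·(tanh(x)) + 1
Evaluate the dominant behaviour as x → +∞; each term tends to a finite value or vanishes.
Limit = 3.

Final answer: 3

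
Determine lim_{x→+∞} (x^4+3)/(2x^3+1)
This is an ∞/∞ indeterminate form as x → +∞.
Divide numerator and denominator by x^4 and let the lower-order terms vanish; the numerator's degree 4 exceeds the denominator's degree 3, so the quotient diverges.
Limit = ∞.

Final answer: ∞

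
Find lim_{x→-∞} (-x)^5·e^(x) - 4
The product is a 0·∞ indeterminate form at x → -∞.
Rewrite the product as (-x)^5 / e^(-x) (an ∞/∞ form) and apply L'Hôpital, or use the standard hierarchy e^(|x|) ≫ |(-x)^5| as x → -∞.
The indeterminate product → 0, so the limit = -4.

Final answer: -4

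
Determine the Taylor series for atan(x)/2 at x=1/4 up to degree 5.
atan(1/4)/2 + 8·(x - 1/4)/17 - 32·(x - 1/4)^2/289 - 1664·(x - 1/4)^3/14739 + 7680·(x - 1/4)^4/83521 + 206848·(x - 1/4)^5/7099285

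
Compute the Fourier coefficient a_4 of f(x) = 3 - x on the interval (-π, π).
a_4 = (1/π) ∫_{-π}^{π} f(x)·cos(4x) dx.
Evaluate the integral (use parity and integration by parts as needed): a_4 = 0.

Final answer: 0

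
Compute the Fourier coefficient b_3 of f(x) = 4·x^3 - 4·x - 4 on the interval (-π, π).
b_3 = (1/π) ∫_{-π}^{π} f(x)·sin(3x) dx.
Evaluate the integral (use parity and integration by parts as needed): b_3 = -40/9 + 8·π^2/3.

Final answer: -40/9 + 8·π^2/3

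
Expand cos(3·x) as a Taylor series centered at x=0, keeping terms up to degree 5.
27·x^4/8 - 9·x^2/2 + 1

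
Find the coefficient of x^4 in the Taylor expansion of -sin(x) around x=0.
Expand to order 4: -sin(x) = x^3/6 - x + O(x^5).
The coefficient of x^4 is 0.

Final answer: 0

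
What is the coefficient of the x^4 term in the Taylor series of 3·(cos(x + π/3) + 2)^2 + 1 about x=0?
Expand to order 4: 3·(cos(x + π/3) + 2)^2 + 1 = -x^4/4 + 2·√(3)·x^3 - 3·x^2/2 - 15·√(3)·x/2 + 79/4 + O(x^5).
The coefficient of x^4 is -1/4.

Final answer: -1/4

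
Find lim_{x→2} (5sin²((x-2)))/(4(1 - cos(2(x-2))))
Both numerator and denominator → 0 as x → 2; this is a 0/0 indeterminate form.
Expand each to leading order near x = 2: numerator ~ 5·(x - 2)^2, denominator ~ 8·(x - 2)^2.
The limit of the ratio is 5/8.

Final answer: 5/8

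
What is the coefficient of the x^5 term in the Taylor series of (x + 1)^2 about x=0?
Expand to order 5: (x + 1)^2 = x^2 + 2·x + 1 + O(x^6).
The coefficient of x^5 is 0.

Final answer: 0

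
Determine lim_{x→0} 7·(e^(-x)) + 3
Direct substitution at x = 0 gives 10.

Final answer: 10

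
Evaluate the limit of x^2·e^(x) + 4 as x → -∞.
The product is a 0·∞ indeterminate form at x → -∞.
Rewrite the product as x^2 / e^(-x) (an ∞/∞ form) and apply L'Hôpital, or use the standard hierarchy e^(|x|) ≫ |x^2| as x → -∞.
The indeterminate product → 0, so the limit = 4.

Final answer: 4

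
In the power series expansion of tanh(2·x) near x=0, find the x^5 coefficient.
Expand to order 5: tanh(2·x) = 64·x^5/15 - 8·x^3/3 + 2·x + O(x^6).
The coefficient of x^5 is 64/15.

Final answer: 64/15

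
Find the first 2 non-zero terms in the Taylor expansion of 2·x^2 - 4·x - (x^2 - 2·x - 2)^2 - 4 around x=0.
-12·x - 8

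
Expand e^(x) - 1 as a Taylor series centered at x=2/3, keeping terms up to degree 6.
-1 + e^(2/3) + e^(2/3)·(x - 2/3) + e^(2/3)·(x - 2/3)^2/2 + e^(2/3)·(x - 2/3)^3/6 + e^(2/3)·(x - 2/3)^4/24 + e^(2/3)·(x - 2/3)^5/120 + e^(2/3)·(x - 2/3)^6/720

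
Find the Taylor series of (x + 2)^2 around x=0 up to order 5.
x^2 + 4·x + 4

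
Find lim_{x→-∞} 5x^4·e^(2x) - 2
The product is a 0·∞ indeterminate form at x → -∞.
Rewrite the product as 5x^4 / e^(-2x) (an ∞/∞ form) and apply L'Hôpital, or use the standard hierarchy e^(2|x|) ≫ |x^4| as x → -∞.
The indeterminate product → 0, so the limit = -2.

Final answer: -2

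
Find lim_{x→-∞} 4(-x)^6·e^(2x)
This is a 0·∞ indeterminate form at x → -∞.
Rewrite the product as 4(-x)^6 / e^(-2x) (an ∞/∞ form) and apply L'Hôpital, or use the standard hierarchy e^(2|x|) ≫ |(-x)^6| as x → -∞.
The indeterminate product → 0, so the limit = 0.

Final answer: 0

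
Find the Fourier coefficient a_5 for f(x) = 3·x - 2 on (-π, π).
a_5 = (1/π) ∫_{-π}^{π} f(x)·cos(5x) dx.
Evaluate the integral (use parity and integration by parts as needed): a_5 = 0.

Final answer: 0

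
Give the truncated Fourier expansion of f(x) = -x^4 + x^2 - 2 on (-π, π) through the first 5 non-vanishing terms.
(-52 + 8·π^2)·cos(x) + (4 - 2·π^2)·cos(2·x) + (-28/27 + 8·π^2/9)·cos(3·x) + (7/16 - π^2/2)·cos(4·x) - π^4/5 - 2 + π^2/3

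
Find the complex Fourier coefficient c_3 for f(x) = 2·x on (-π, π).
Compute the real Fourier coefficients first: a_3 = 0, b_3 = 4/3.
Then c_3 = (a_3 − i·b_3)/2 = -2·i/3.

Final answer: -2·i/3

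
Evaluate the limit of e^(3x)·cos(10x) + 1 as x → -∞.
Evaluate the dominant behaviour as x → -∞; each term tends to a finite value or vanishes.
Limit = 1.

Final answer: 1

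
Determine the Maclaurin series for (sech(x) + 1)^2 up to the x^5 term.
13·x^4/12 - 2·x^2 + 4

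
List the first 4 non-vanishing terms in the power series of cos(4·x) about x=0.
-256·x^6/45 + 32·x^4/3 - 8·x^2 + 1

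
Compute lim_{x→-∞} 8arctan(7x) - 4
Evaluate the dominant behaviour as x → -∞; each term tends to a finite value or vanishes.
Limit = -4·π - 4.

Final answer: -4·π - 4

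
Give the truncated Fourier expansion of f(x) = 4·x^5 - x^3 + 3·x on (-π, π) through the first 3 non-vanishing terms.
(-162·π^2 + 8·π^4 + 978)·sin(x) + (-4·π^4 - 69/2 + 21·π^2)·sin(2·x) + (-178·π^2/27 + 518/81 + 8·π^4/3)·sin(3·x)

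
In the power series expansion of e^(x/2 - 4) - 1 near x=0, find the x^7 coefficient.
Expand to order 7: e^(x/2 - 4) - 1 = x^7·e^(-4)/645120 + x^6·e^(-4)/46080 + x^5·e^(-4)/3840 + x^4·e^(-4)/384 + x^3·e^(-4)/48 + x^2·e^(-4)/8 + x·e^(-4)/2 - 1 + e^(-4) + O(x^8).
The coefficient of x^7 is e^(-4)/645120.

Final answer: e^(-4)/645120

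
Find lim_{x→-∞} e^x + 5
Evaluate the dominant behaviour as x → -∞; each term tends to a finite value or vanishes.
Limit = 5.

Final answer: 5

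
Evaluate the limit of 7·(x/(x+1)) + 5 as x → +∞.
Evaluate the dominant behaviour as x → +∞; each term tends to a finite value or vanishes.
Limit = 12.

Final answer: 12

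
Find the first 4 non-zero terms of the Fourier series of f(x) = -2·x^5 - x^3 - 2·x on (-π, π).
(-472 - 4·π^4 + 78·π^2)·sin(x) + (-9·π^2 + 31/2 + 2·π^4)·sin(2·x) + (-4·π^4/3 - 232/81 + 62·π^2/27)·sin(3·x) + (-3·π^2/4 + 41/32 + π^4)·sin(4·x)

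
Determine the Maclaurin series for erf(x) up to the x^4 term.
-2·x^3/(3·√(π)) + 2·x/√(π)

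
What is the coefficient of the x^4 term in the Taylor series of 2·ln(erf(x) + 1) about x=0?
Expand to order 4: 2·ln(erf(x) + 1) = 2·x^4·(-12 + 4·π)/(3·π^2) + 2·x^3·(8 - 2·π)/(3·π^(3/2)) - 4·x^2/π + 4·x/√(π) + O(x^5).
The coefficient of x^4 is 2·(-12 + 4·π)/(3·π^2).

Final answer: 2·(-12 + 4·π)/(3·π^2)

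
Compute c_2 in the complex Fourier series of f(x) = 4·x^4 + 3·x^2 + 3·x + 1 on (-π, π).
Compute the real Fourier coefficients first: a_2 = -9 + 8·π^2, b_2 = -3.
Then c_2 = (a_2 − i·b_2)/2 = -9/2 + 4·π^2 + 3·i/2.

Final answer: -9/2 + 4·π^2 + 3·i/2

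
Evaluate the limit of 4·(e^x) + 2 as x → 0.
Direct substitution at x = 0 gives 6.

Final answer: 6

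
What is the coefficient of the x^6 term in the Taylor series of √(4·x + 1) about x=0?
Expand to order 6: √(4·x + 1) = -84·x^6 + 28·x^5 - 10·x^4 + 4·x^3 - 2·x^2 + 2·x + 1 + O(x^7).
The coefficient of x^6 is -84.

Final answer: -84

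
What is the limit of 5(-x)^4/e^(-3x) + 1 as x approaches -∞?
The quotient is an ∞/∞ indeterminate form as x → -∞.
Compare growth rates of the dominant terms (exponentials ≫ polynomials ≫ logarithms), or apply L'Hôpital's rule; the quotient → 0.
Adding the constant: 0 + 1 = 1. Limit = 1.

Final answer: 1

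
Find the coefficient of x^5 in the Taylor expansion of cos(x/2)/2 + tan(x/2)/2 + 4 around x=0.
Expand to order 5: cos(x/2)/2 + tan(x/2)/2 + 4 = x^5/480 + x^4/768 + x^3/48 - x^2/16 + x/4 + 9/2 + O(x^6).
The coefficient of x^5 is 1/480.

Final answer: 1/480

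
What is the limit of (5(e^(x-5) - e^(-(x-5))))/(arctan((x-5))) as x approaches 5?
Both numerator and denominator → 0 as x → 5; this is a 0/0 indeterminate form.
Expand each to leading order near x = 5: numerator ~ 10·(x - 5), denominator ~ (x - 5).
The limit of the ratio is 10.

Final answer: 10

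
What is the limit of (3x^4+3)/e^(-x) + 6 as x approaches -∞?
The quotient is an ∞/∞ indeterminate form as x → -∞.
Compare growth rates of the dominant terms (exponentials ≫ polynomials ≫ logarithms), or apply L'Hôpital's rule; the quotient → 0.
Adding the constant: 0 + 6 = 6. Limit = 6.

Final answer: 6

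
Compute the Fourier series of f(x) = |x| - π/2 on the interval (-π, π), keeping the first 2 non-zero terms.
-4·cos(x)/π - 4·cos(3·x)/(9·π)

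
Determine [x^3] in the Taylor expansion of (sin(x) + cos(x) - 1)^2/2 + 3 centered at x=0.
Expand to order 3: (sin(x) + cos(x) - 1)^2/2 + 3 = -x^3/2 + x^2/2 + 3 + O(x^4).
The coefficient of x^3 is -1/2.

Final answer: -1/2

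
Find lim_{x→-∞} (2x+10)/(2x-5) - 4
Evaluate the dominant behaviour as x → -∞; each term tends to a finite value or vanishes.
Limit = -3.

Final answer: -3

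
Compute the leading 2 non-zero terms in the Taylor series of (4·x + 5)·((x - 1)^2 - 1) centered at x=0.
-3·x^2 - 10·x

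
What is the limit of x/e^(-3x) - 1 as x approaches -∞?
The quotient is an ∞/∞ indeterminate form as x → -∞.
Compare growth rates of the dominant terms (exponentials ≫ polynomials ≫ logarithms), or apply L'Hôpital's rule; the quotient → 0.
Adding the constant: 0 - 1 = -1. Limit = -1.

Final answer: -1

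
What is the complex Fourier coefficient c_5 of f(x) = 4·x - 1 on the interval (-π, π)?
Compute the real Fourier coefficients first: a_5 = 0, b_5 = 8/5.
Then c_5 = (a_5 − i·b_5)/2 = -4·i/5.

Final answer: -4·i/5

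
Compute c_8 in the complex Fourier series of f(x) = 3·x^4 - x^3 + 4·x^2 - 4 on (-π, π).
Compute the real Fourier coefficients first: a_8 = 55/256 + 3·π^2/8, b_8 = -3/128 + π^2/4.
Then c_8 = (a_8 − i·b_8)/2 = 55/512 + 3·π^2/16 - i·π^2/8 + 3·i/256.

Final answer: 55/512 + 3·π^2/16 - i·π^2/8 + 3·i/256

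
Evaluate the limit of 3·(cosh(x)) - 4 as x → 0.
Direct substitution at x = 0 gives -1.

Final answer: -1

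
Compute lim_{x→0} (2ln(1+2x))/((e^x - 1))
Both numerator and denominator → 0 as x → 0; this is a 0/0 indeterminate form.
Expand each to leading order near x = 0: numerator ~ 4·x, denominator ~ x.
The limit of the ratio is 4.

Final answer: 4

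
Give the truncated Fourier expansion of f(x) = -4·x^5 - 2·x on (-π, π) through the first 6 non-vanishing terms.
(-964 - 8·π^4 + 160·π^2)·sin(x) + (-20·π^2 + 32 + 4·π^4)·sin(2·x) + (-8·π^4/3 - 428/81 + 160·π^2/27)·sin(3·x) + (-5·π^2/2 + 31/16 + 2·π^4)·sin(4·x) + (-8·π^4/5 - 692/625 + 32·π^2/25)·sin(5·x) + (-20·π^2/27 + 64/81 + 4·π^4/3)·sin(6·x)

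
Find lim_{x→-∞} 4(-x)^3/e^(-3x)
This is an ∞/∞ indeterminate form as x → -∞.
Compare growth rates of the dominant terms (exponentials ≫ polynomials ≫ logarithms), or apply L'Hôpital's rule; the quotient → 0.
Limit = 0.

Final answer: 0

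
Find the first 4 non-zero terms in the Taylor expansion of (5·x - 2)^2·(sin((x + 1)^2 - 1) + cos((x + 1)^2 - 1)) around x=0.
170·x^3/3 - 19·x^2 - 12·x + 4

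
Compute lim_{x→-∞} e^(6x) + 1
Evaluate the dominant behaviour as x → -∞; each term tends to a finite value or vanishes.
Limit = 1.

Final answer: 1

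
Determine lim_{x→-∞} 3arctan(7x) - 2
Evaluate the dominant behaviour as x → -∞; each term tends to a finite value or vanishes.
Limit = -3·π/2 - 2.

Final answer: -3·π/2 - 2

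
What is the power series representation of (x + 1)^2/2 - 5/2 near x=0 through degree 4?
x^2/2 + x - 2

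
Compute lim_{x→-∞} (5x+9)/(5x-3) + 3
Evaluate the dominant behaviour as x → -∞; each term tends to a finite value or vanishes.
Limit = 4.

Final answer: 4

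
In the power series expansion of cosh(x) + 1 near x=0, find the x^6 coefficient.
Expand to order 6: cosh(x) + 1 = x^6/720 + x^4/24 + x^2/2 + 2 + O(x^7).
The coefficient of x^6 is 1/720.

Final answer: 1/720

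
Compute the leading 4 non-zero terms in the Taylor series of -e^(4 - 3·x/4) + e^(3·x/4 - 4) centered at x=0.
x^3·(9·e^(-4)/128 + 9·e^(4)/128) + x^2·(-9·e^(4)/32 + 9·e^(-4)/32) + x·(3·e^(-4)/4 + 3·e^(4)/4) - e^(4) + e^(-4)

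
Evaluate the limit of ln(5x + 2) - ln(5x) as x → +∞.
This is an ∞ − ∞ indeterminate form.
Combine the logarithms: ln(5x+2) − ln(5x) = ln((5x+2)/(5x)) = ln(1 + 2/(5x)) → ln(1) = 0.
Limit = 0.

Final answer: 0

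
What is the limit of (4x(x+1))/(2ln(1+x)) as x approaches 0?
Both numerator and denominator → 0 as x → 0; this is a 0/0 indeterminate form.
Expand each to leading order near x = 0: numerator ~ 4·x, denominator ~ 2·x.
The limit of the ratio is 2.

Final answer: 2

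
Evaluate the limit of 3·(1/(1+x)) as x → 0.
Direct substitution at x = 0 gives 3.

Final answer: 3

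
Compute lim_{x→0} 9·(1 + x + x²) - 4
Direct substitution at x = 0 gives 5.

Final answer: 5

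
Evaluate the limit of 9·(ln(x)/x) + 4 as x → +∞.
Evaluate the dominant behaviour as x → +∞; each term tends to a finite value or vanishes.
Limit = 4.

Final answer: 4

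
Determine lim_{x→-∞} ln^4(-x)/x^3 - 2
The quotient is an ∞/∞ indeterminate form as x → -∞.
Compare growth rates of the dominant terms (exponentials ≫ polynomials ≫ logarithms), or apply L'Hôpital's rule; the quotient → 0.
Adding the constant: 0 - 2 = -2. Limit = -2.

Final answer: -2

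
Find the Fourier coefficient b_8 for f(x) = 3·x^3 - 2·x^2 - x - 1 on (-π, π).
b_8 = (1/π) ∫_{-π}^{π} f(x)·sin(8x) dx.
Evaluate the integral (use parity and integration by parts as needed): b_8 = 41/128 - 3·π^2/4.

Final answer: 41/128 - 3·π^2/4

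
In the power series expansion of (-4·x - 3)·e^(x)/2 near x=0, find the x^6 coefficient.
Expand to order 6: (-4·x - 3)·e^(x)/2 = -3·x^6/160 - 23·x^5/240 - 19·x^4/48 - 5·x^3/4 - 11·x^2/4 - 7·x/2 - 3/2 + O(x^7).
The coefficient of x^6 is -3/160.

Final answer: -3/160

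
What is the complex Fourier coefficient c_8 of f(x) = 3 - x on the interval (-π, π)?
Compute the real Fourier coefficients first: a_8 = 0, b_8 = 1/4.
Then c_8 = (a_8 − i·b_8)/2 = -i/8.

Final answer: -i/8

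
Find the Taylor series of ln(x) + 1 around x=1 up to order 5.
1 + (x - 1) - (x - 1)^2/2 + (x - 1)^3/3 - (x - 1)^4/4 + (x - 1)^5/5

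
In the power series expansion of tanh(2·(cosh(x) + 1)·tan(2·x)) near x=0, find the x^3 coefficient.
Expand to order 3: tanh(2·(cosh(x) + 1)·tan(2·x)) = -158·x^3 + 8·x + O(x^4).
The coefficient of x^3 is -158.

Final answer: -158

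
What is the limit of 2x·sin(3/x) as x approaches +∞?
As x → +∞: let u = 3/x → 0⁺; then 2·x·sin(3/x) = 2·3·sin(u)/u → 2·3·1 = 6.
Limit = 6.

Final answer: 6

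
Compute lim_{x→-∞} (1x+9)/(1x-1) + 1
Evaluate the dominant behaviour as x → -∞; each term tends to a finite value or vanishes.
Limit = 2.

Final answer: 2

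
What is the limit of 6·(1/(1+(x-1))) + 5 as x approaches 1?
Direct substitution at x = 1 gives 11.

Final answer: 11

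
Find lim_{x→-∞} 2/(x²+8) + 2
Evaluate the dominant behaviour as x → -∞; each term tends to a finite value or vanishes.
Limit = 2.

Final answer: 2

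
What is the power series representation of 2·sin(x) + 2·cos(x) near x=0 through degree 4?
x^4/12 - x^3/3 - x^2 + 2·x + 2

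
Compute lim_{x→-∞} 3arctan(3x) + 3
Evaluate the dominant behaviour as x → -∞; each term tends to a finite value or vanishes.
Limit = 3 - 3·π/2.

Final answer: 3 - 3·π/2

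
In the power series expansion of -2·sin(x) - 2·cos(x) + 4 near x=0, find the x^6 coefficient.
Expand to order 6: -2·sin(x) - 2·cos(x) + 4 = x^6/360 - x^5/60 - x^4/12 + x^3/3 + x^2 - 2·x + 2 + O(x^7).
The coefficient of x^6 is 1/360.

Final answer: 1/360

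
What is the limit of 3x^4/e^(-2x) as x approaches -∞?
This is an ∞/∞ indeterminate form as x → -∞.
Compare growth rates of the dominant terms (exponentials ≫ polynomials ≫ logarithms), or apply L'Hôpital's rule; the quotient → 0.
Limit = 0.

Final answer: 0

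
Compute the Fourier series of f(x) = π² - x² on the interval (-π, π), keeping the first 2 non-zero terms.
4·cos(x) + 2·π^2/3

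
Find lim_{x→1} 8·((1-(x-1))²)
Direct substitution at x = 1 gives 8.

Final answer: 8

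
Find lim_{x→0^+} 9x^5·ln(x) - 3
The product is a 0·∞ indeterminate form at x → 0⁺.
Rewrite the product as 9·ln(x) / x^(-5) and apply L'Hôpital, or use the standard hierarchy x^(-5) ≫ |ln x| as x → 0⁺.
The indeterminate product → 0, so the limit = -3.

Final answer: -3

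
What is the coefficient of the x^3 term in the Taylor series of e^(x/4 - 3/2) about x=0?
Expand to order 3: e^(x/4 - 3/2) = x^3·e^(-3/2)/384 + x^2·e^(-3/2)/32 + x·e^(-3/2)/4 + e^(-3/2) + O(x^4).
The coefficient of x^3 is e^(-3/2)/384.

Final answer: e^(-3/2)/384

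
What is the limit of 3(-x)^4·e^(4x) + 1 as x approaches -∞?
The product is a 0·∞ indeterminate form at x → -∞.
Rewrite the product as 3(-x)^4 / e^(-4x) (an ∞/∞ form) and apply L'Hôpital, or use the standard hierarchy e^(4|x|) ≫ |(-x)^4| as x → -∞.
The indeterminate product → 0, so the limit = 1.

Final answer: 1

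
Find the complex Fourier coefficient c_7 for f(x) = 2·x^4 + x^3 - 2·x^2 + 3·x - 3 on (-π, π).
Compute the real Fourier coefficients first: a_7 = 488/2401 - 16·π^2/49, b_7 = 282/343 + 2·π^2/7.
Then c_7 = (a_7 − i·b_7)/2 = -8·π^2/49 + 244/2401 - i·π^2/7 - 141·i/343.

Final answer: -8·π^2/49 + 244/2401 - i·π^2/7 - 141·i/343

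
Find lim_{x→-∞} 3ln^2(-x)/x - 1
The quotient is an ∞/∞ indeterminate form as x → -∞.
Compare growth rates of the dominant terms (exponentials ≫ polynomials ≫ logarithms), or apply L'Hôpital's rule; the quotient → 0.
Adding the constant: 0 - 1 = -1. Limit = -1.

Final answer: -1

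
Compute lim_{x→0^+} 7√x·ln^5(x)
This is a 0·∞ indeterminate form at x → 0⁺.
Rewrite the product as 7·ln^5(x) / x^(-1/2) and apply L'Hôpital, or use the standard hierarchy x^(-1/2) ≫ |ln x|^5 as x → 0⁺.
The indeterminate product → 0, so the limit = 0.

Final answer: 0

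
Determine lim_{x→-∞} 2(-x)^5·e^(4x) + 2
The product is a 0·∞ indeterminate form at x → -∞.
Rewrite the product as 2(-x)^5 / e^(-4x) (an ∞/∞ form) and apply L'Hôpital, or use the standard hierarchy e^(4|x|) ≫ |(-x)^5| as x → -∞.
The indeterminate product → 0, so the limit = 2.

Final answer: 2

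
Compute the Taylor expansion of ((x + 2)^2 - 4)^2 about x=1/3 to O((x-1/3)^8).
169/81 + 364·(x - 1/3)/27 + 74·(x - 1/3)^2/3 + 28·(x - 1/3)^3/3 + (x - 1/3)^4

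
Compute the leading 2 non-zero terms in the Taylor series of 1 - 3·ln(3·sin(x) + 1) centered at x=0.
1 - 9·x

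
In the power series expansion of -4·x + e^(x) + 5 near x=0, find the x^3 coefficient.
Expand to order 3: -4·x + e^(x) + 5 = x^3/6 + x^2/2 - 3·x + 6 + O(x^4).
The coefficient of x^3 is 1/6.

Final answer: 1/6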